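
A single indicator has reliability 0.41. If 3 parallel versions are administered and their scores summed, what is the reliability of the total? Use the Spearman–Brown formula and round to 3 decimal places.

0.676

ρ_k = kρ / (1 + (k−1)ρ) = 3·0.41 / (1 + 2·0.41) = 1.230 / 1.820 = 0.676.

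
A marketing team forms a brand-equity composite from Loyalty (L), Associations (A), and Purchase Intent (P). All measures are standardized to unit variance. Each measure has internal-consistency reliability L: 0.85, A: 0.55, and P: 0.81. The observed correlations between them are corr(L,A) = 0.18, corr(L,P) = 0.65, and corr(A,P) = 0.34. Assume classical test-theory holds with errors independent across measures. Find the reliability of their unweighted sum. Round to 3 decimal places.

0.852

Var(L+A+P) = 3 + 2·[0.18 + 0.65 + 0.34] = 3 + 2.34 = 5.34.
Because errors are independent across components, Cov(Tᵢ,Tⱼ) = Cov(Xᵢ,Xⱼ); the off-diagonal part of the true-score variance is the same as above.
True-score variance = [0.85 + 0.55 + 0.81] + 2.34 = 2.21 + 2.34 = 4.55.
Reliability = 4.55 / 5.34 = 0.852.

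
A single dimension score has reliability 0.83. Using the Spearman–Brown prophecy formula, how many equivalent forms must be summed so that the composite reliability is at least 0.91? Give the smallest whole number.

k ≥ ρ*(1−ρ₁)/(ρ₁(1−ρ*)) = 0.91·0.17 / (0.83·0.09) = 2.071.
Smallest integer k = 3.

3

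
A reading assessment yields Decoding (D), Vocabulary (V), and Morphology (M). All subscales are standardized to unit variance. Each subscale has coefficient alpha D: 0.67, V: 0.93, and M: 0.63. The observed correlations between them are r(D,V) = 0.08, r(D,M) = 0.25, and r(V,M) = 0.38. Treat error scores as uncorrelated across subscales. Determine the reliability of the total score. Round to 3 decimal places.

0.826

Var(D+V+M) = 3 + 2·[0.08 + 0.25 + 0.38] = 3 + 1.42 = 4.42.
With uncorrelated errors the cross-covariances are all true-score covariance, so they carry over unchanged; only the diagonal terms shrink to ρᵢσᵢ².
True-score variance = [0.67 + 0.93 + 0.63] + 1.42 = 2.23 + 1.42 = 3.65.
Reliability = 3.65 / 4.42 = 0.826.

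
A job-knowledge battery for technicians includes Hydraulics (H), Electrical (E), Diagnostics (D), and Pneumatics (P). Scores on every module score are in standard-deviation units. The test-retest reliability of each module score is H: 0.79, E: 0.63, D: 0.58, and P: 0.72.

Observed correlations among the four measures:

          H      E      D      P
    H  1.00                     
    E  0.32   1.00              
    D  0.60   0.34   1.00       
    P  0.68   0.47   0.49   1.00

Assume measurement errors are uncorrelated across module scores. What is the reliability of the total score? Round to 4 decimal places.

0.8694

Var(H+E+D+P) = 4 + 2·[0.32 + 0.60 + 0.68 + 0.34 + 0.47 + 0.49] = 4 + 5.8 = 9.8.
Because errors are independent across components, Cov(Tᵢ,Tⱼ) = Cov(Xᵢ,Xⱼ); the off-diagonal part of the true-score variance is the same as above.
True-score variance = [0.79 + 0.63 + 0.58 + 0.72] + 5.8 = 2.72 + 5.8 = 8.52.
Reliability = 8.52 / 9.8 = 0.8694.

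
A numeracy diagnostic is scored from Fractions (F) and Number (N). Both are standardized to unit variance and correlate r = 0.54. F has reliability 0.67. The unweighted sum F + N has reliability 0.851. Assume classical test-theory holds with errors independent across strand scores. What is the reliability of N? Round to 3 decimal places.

0.871

Var(F+N) = 2 + 2·0.54 = 3.080.
True-score variance = ρ_F + ρ_N + 2·0.54, so 0.851 = (0.67 + ρ_N + 1.08) / 3.080.
ρ_N = 0.851·3.080 − 0.67 − 1.08 = 0.871.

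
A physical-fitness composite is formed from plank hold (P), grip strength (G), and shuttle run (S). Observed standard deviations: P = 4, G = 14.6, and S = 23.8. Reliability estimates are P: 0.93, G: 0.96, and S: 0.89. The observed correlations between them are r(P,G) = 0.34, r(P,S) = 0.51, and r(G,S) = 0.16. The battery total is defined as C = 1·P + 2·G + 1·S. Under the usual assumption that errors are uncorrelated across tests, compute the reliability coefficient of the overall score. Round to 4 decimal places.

Var(C) = 4² + 2²·14.6² + 23.8² + 2·[2·4·14.6·0.34 + 4·23.8·0.51 + 2·14.6·23.8·0.16] = 1435.08 + 398.915 = 1834.
With uncorrelated errors the cross-covariances are all true-score covariance, so they carry over unchanged; only the diagonal terms shrink to ρᵢσᵢ².
True-score variance = [4²·0.93 + 2²·14.6²·0.96 + 23.8²·0.89] + 398.915 = 1337.55 + 398.915 = 1736.46.
Reliability = 1736.46 / 1834 = 0.9468.

0.9468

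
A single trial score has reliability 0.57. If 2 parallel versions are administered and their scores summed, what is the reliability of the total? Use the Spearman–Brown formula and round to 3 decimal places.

0.726

ρ_k = kρ / (1 + (k−1)ρ) = 2·0.57 / (1 + 1·0.57) = 1.140 / 1.570 = 0.726.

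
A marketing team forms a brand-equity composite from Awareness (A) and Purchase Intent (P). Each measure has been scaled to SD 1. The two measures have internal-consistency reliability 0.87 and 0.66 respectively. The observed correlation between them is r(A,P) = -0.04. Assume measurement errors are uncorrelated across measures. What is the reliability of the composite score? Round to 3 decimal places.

0.755

Var(A+P) = 2 + 2·[(-0.04)] = 2 − 0.08 = 1.92.
Because errors are independent across components, Cov(Tᵢ,Tⱼ) = Cov(Xᵢ,Xⱼ); the off-diagonal part of the true-score variance is the same as above.
True-score variance = [0.87 + 0.66] − 0.08 = 1.53 − 0.08 = 1.45.
Reliability = 1.45 / 1.92 = 0.755.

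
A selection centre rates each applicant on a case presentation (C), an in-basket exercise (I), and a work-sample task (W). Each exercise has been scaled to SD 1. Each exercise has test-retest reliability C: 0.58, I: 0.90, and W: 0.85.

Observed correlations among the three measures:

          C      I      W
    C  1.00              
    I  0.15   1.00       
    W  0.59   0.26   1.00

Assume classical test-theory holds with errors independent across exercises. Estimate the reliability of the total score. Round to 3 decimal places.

Var(C+I+W) = 3 + 2·[0.15 + 0.59 + 0.26] = 3 + 2 = 5.
Because errors are independent across components, Cov(Tᵢ,Tⱼ) = Cov(Xᵢ,Xⱼ); the off-diagonal part of the true-score variance is the same as above.
True-score variance = [0.58 + 0.90 + 0.85] + 2 = 2.33 + 2 = 4.33.
Reliability = 4.33 / 5 = 0.866.

0.866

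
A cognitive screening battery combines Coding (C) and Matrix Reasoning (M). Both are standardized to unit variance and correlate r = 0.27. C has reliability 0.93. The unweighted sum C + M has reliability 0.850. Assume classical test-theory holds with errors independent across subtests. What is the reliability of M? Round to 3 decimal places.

Var(C+M) = 2 + 2·0.27 = 2.540.
True-score variance = ρ_C + ρ_M + 2·0.27, so 0.850 = (0.93 + ρ_M + 0.54) / 2.540.
ρ_M = 0.850·2.540 − 0.93 − 0.54 = 0.689.

0.689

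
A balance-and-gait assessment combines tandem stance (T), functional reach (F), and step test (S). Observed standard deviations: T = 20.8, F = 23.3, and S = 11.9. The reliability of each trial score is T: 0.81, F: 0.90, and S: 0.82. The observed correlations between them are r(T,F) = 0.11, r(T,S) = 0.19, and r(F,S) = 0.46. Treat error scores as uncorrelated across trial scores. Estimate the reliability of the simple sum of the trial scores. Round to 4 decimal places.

Var(T+F+S) = 20.8² + 23.3² + 11.9² + 2·[20.8·23.3·0.11 + 20.8·11.9·0.19 + 23.3·11.9·0.46] = 1117.14 + 455.767 = 1572.91.
Under uncorrelated errors the observed covariances equal the true-score covariances, so only the own-variance terms attenuate.
True-score variance = [20.8²·0.81 + 23.3²·0.90 + 11.9²·0.82] + 455.767 = 955.16 + 455.767 = 1410.93.
Reliability = 1410.93 / 1572.91 = 0.8970.

0.8970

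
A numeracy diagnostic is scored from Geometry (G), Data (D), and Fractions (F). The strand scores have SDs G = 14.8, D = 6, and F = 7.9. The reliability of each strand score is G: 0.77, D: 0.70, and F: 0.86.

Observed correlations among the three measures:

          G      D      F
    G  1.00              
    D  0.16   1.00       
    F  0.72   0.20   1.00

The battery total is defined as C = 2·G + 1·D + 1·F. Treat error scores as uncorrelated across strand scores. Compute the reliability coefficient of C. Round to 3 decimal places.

Var(C) = 2²·14.8² + 6² + 7.9² + 2·[2·14.8·6·0.16 + 2·14.8·7.9·0.72 + 6·7.9·0.20] = 974.57 + 412.522 = 1387.09.
With uncorrelated errors the cross-covariances are all true-score covariance, so they carry over unchanged; only the diagonal terms shrink to ρᵢσᵢ².
True-score variance = [2²·14.8²·0.77 + 6²·0.70 + 7.9²·0.86] + 412.522 = 753.516 + 412.522 = 1166.04.
Reliability = 1166.04 / 1387.09 = 0.841.

0.841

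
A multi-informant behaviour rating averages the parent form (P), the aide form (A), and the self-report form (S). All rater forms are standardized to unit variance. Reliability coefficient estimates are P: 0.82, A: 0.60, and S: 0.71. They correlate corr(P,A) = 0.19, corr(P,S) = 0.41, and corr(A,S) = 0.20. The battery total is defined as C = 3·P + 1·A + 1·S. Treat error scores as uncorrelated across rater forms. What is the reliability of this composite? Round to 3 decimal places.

Var(C) = 3² + 1 + 1 + 2·[3·0.19 + 3·0.41 + 0.20] = 11 + 4 = 15.
Under uncorrelated errors the observed covariances equal the true-score covariances, so only the own-variance terms attenuate.
True-score variance = [3²·0.82 + 0.60 + 0.71] + 4 = 8.69 + 4 = 12.69.
Reliability = 12.69 / 15 = 0.846.

0.846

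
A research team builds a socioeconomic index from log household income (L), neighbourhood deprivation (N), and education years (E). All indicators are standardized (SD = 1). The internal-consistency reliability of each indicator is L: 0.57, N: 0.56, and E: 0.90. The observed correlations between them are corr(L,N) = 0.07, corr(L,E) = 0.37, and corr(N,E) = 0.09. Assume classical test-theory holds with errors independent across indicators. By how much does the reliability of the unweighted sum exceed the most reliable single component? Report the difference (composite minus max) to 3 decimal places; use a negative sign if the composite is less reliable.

-0.139

Var(sum) = 3 + 1.06 = 4.06; true-score variance = 2.03 + 1.06 = 3.09; composite reliability = 0.7611.
Max component reliability = 0.9000.
Difference = 0.7611 − 0.9000 = -0.139.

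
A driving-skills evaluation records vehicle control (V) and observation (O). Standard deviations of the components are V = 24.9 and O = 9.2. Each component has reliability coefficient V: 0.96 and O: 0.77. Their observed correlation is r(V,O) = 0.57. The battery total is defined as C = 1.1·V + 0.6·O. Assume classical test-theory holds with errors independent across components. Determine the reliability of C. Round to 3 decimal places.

Var(C) = 1.1²·24.9² + 0.6²·9.2² + 2·[0.66·24.9·9.2·0.57] = 780.683 + 172.36 = 953.042.
With uncorrelated errors the cross-covariances are all true-score covariance, so they carry over unchanged; only the diagonal terms shrink to ρᵢσᵢ².
True-score variance = [1.1²·24.9²·0.96 + 0.6²·9.2²·0.77] + 172.36 = 743.666 + 172.36 = 916.026.
Reliability = 916.026 / 953.042 = 0.961.

0.961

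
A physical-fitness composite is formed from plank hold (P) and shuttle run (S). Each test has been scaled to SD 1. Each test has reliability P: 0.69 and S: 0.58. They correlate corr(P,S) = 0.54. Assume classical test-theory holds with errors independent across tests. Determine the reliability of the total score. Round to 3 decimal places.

Var(P+S) = 2 + 2·[0.54] = 2 + 1.08 = 3.08.
Under uncorrelated errors the observed covariances equal the true-score covariances, so only the own-variance terms attenuate.
True-score variance = [0.69 + 0.58] + 1.08 = 1.27 + 1.08 = 2.35.
Reliability = 2.35 / 3.08 = 0.763.

0.763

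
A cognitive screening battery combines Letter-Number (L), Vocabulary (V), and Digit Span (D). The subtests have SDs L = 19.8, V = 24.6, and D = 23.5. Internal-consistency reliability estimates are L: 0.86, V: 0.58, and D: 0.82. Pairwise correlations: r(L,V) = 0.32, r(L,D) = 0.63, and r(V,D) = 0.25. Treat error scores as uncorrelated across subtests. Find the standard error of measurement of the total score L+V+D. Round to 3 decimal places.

20.210

Var(total) = 1549.45 + 1187.06 = 2736.51.
True-score variance = 1140.99 + 1187.06 = 2328.05, so reliability = 0.8507.
Error variance = 2736.51 − 2328.05 = 408.458; SEM = √408.458 = 20.210.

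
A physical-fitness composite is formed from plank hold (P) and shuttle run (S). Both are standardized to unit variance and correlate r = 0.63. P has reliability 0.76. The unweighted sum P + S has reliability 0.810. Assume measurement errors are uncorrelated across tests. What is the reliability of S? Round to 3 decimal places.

Var(P+S) = 2 + 2·0.63 = 3.260.
True-score variance = ρ_P + ρ_S + 2·0.63, so 0.810 = (0.76 + ρ_S + 1.26) / 3.260.
ρ_S = 0.810·3.260 − 0.76 − 1.26 = 0.621.

0.621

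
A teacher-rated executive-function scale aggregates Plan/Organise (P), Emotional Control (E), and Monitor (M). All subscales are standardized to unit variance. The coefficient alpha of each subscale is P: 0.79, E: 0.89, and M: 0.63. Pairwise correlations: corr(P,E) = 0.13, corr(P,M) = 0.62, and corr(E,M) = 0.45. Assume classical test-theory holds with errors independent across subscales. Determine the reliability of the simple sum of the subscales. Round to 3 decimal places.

0.872

Var(P+E+M) = 3 + 2·[0.13 + 0.62 + 0.45] = 3 + 2.4 = 5.4.
With uncorrelated errors the cross-covariances are all true-score covariance, so they carry over unchanged; only the diagonal terms shrink to ρᵢσᵢ².
True-score variance = [0.79 + 0.89 + 0.63] + 2.4 = 2.31 + 2.4 = 4.71.
Reliability = 4.71 / 5.4 = 0.872.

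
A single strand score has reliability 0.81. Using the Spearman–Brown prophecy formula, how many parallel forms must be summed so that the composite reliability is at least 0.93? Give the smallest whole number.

k ≥ ρ*(1−ρ₁)/(ρ₁(1−ρ*)) = 0.93·0.19 / (0.81·0.07) = 3.116.
Smallest integer k = 4.

4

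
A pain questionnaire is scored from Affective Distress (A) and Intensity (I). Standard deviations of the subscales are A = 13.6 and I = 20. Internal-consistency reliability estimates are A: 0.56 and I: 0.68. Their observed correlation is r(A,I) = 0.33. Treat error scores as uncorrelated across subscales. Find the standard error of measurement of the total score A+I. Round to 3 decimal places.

Var(total) = 584.96 + 179.52 = 764.48.
True-score variance = 375.578 + 179.52 = 555.098, so reliability = 0.7261.
Error variance = 764.48 − 555.098 = 209.382; SEM = √209.382 = 14.470.

14.470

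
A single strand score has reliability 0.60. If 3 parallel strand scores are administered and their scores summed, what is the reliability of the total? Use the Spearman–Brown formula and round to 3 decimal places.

0.818

ρ_k = kρ / (1 + (k−1)ρ) = 3·0.60 / (1 + 2·0.60) = 1.800 / 2.200 = 0.818.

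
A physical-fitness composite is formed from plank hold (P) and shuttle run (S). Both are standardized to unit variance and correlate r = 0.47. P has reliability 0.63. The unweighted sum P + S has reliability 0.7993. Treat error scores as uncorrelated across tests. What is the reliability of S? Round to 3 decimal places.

Var(P+S) = 2 + 2·0.47 = 2.940.
True-score variance = ρ_P + ρ_S + 2·0.47, so 0.7993 = (0.63 + ρ_S + 0.94) / 2.940.
ρ_S = 0.7993·2.940 − 0.63 − 0.94 = 0.780.

0.780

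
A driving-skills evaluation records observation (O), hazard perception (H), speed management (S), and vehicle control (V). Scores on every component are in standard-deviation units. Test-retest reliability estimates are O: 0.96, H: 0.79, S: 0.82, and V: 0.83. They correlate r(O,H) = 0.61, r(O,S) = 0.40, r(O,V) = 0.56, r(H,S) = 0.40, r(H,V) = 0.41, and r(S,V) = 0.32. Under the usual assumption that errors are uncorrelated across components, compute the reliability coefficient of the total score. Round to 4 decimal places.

0.9362

Var(O+H+S+V) = 4 + 2·[0.61 + 0.40 + 0.56 + 0.40 + 0.41 + 0.32] = 4 + 5.4 = 9.4.
With uncorrelated errors the cross-covariances are all true-score covariance, so they carry over unchanged; only the diagonal terms shrink to ρᵢσᵢ².
True-score variance = [0.96 + 0.79 + 0.82 + 0.83] + 5.4 = 3.4 + 5.4 = 8.8.
Reliability = 8.8 / 9.4 = 0.9362.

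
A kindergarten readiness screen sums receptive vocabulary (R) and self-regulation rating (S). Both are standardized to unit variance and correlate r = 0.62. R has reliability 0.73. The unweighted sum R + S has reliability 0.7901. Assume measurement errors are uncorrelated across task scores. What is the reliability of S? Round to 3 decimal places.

Var(R+S) = 2 + 2·0.62 = 3.240.
True-score variance = ρ_R + ρ_S + 2·0.62, so 0.7901 = (0.73 + ρ_S + 1.24) / 3.240.
ρ_S = 0.7901·3.240 − 0.73 − 1.24 = 0.590.

0.590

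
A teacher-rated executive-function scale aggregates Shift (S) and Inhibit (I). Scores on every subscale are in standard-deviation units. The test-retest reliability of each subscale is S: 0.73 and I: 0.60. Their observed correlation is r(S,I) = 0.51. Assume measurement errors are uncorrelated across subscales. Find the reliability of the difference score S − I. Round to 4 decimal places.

Var(S−I) = 1 + 1 − 2·0.51 = 2 − 1.02 = 0.98.
With uncorrelated errors the cross-covariances are all true-score covariance, so they carry over unchanged; only the diagonal terms shrink to ρᵢσᵢ².
True-score variance = [0.73 + 0.60] − 1.02 = 1.33 − 1.02 = 0.31.
Reliability = 0.31 / 0.98 = 0.3163.

0.3163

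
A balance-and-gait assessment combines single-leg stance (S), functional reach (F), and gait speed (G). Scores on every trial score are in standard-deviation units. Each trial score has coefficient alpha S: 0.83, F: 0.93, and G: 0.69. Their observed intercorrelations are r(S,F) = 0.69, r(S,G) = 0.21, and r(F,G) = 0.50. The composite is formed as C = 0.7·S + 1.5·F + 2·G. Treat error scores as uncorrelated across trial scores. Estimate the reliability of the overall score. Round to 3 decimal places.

Var(C) = 0.7² + 1.5² + 2² + 2·[1.05·0.69 + 1.4·0.21 + 3·0.50] = 6.74 + 5.037 = 11.777.
Because errors are independent across components, Cov(Tᵢ,Tⱼ) = Cov(Xᵢ,Xⱼ); the off-diagonal part of the true-score variance is the same as above.
True-score variance = [0.7²·0.83 + 1.5²·0.93 + 2²·0.69] + 5.037 = 5.2592 + 5.037 = 10.2962.
Reliability = 10.2962 / 11.777 = 0.874.

0.874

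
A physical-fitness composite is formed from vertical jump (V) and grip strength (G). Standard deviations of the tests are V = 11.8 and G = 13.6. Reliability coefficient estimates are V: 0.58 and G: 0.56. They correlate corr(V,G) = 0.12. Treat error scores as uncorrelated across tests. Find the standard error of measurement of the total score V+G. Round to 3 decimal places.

Var(total) = 324.2 + 38.5152 = 362.715.
True-score variance = 184.337 + 38.5152 = 222.852, so reliability = 0.6144.
Error variance = 362.715 − 222.852 = 139.863; SEM = √139.863 = 11.826.

11.826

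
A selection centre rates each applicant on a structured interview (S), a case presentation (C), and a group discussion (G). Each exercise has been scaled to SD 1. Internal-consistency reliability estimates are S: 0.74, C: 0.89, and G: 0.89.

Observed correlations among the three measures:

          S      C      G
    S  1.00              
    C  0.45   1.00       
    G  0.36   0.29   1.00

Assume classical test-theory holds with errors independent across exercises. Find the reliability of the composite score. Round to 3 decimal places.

Var(S+C+G) = 3 + 2·[0.45 + 0.36 + 0.29] = 3 + 2.2 = 5.2.
Because errors are independent across components, Cov(Tᵢ,Tⱼ) = Cov(Xᵢ,Xⱼ); the off-diagonal part of the true-score variance is the same as above.
True-score variance = [0.74 + 0.89 + 0.89] + 2.2 = 2.52 + 2.2 = 4.72.
Reliability = 4.72 / 5.2 = 0.908.

0.908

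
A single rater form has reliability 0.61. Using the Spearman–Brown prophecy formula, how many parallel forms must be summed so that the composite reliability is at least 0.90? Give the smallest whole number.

k ≥ ρ*(1−ρ₁)/(ρ₁(1−ρ*)) = 0.90·0.39 / (0.61·0.10) = 5.754.
Smallest integer k = 6.

6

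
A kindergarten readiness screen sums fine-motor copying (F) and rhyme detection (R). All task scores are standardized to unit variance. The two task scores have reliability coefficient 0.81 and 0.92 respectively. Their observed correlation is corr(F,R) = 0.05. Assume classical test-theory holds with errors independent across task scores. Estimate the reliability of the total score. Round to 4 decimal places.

0.8714

Var(F+R) = 2 + 2·[0.05] = 2 + 0.1 = 2.1.
Under uncorrelated errors the observed covariances equal the true-score covariances, so only the own-variance terms attenuate.
True-score variance = [0.81 + 0.92] + 0.1 = 1.73 + 0.1 = 1.83.
Reliability = 1.83 / 2.1 = 0.8714.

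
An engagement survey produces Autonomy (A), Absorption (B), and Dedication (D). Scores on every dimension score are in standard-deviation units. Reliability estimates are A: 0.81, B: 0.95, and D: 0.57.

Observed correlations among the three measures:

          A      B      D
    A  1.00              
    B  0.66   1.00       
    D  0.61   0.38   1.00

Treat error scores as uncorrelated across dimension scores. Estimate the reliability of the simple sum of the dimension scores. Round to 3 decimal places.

Var(A+B+D) = 3 + 2·[0.66 + 0.61 + 0.38] = 3 + 3.3 = 6.3.
Because errors are independent across components, Cov(Tᵢ,Tⱼ) = Cov(Xᵢ,Xⱼ); the off-diagonal part of the true-score variance is the same as above.
True-score variance = [0.81 + 0.95 + 0.57] + 3.3 = 2.33 + 3.3 = 5.63.
Reliability = 5.63 / 6.3 = 0.894.

0.894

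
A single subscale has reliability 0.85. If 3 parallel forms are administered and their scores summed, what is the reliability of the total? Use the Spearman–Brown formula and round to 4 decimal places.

ρ_k = kρ / (1 + (k−1)ρ) = 3·0.85 / (1 + 2·0.85) = 2.550 / 2.700 = 0.9444.

0.9444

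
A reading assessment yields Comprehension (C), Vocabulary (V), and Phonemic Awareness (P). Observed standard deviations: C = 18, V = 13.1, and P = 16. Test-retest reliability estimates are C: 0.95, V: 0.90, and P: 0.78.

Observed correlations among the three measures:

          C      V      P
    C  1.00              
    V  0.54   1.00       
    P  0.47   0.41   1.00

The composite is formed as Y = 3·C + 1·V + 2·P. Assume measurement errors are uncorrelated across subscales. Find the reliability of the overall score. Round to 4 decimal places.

0.9433

Var(Y) = 3²·18² + 13.1² + 2²·16² + 2·[3·18·13.1·0.54 + 6·18·16·0.47 + 2·13.1·16·0.41] = 4111.61 + 2732.06 = 6843.67.
Under uncorrelated errors the observed covariances equal the true-score covariances, so only the own-variance terms attenuate.
True-score variance = [3²·18²·0.95 + 13.1²·0.90 + 2²·16²·0.78] + 2732.06 = 3723.37 + 2732.06 = 6455.42.
Reliability = 6455.42 / 6843.67 = 0.9433.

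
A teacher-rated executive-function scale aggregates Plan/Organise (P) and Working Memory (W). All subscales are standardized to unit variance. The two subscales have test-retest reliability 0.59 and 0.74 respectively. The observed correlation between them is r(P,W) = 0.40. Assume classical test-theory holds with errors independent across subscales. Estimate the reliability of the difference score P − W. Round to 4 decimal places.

0.4417

Var(P−W) = 1 + 1 − 2·0.40 = 2 − 0.8 = 1.2.
Under uncorrelated errors the observed covariances equal the true-score covariances, so only the own-variance terms attenuate.
True-score variance = [0.59 + 0.74] − 0.8 = 1.33 − 0.8 = 0.53.
Reliability = 0.53 / 1.2 = 0.4417.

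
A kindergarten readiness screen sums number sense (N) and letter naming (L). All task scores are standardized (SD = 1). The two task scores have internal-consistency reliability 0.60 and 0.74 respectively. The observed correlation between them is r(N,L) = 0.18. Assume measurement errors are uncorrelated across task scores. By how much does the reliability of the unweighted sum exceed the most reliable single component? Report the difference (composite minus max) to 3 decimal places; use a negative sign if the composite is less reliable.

Var(sum) = 2 + 0.36 = 2.36; true-score variance = 1.34 + 0.36 = 1.7; composite reliability = 0.7203.
Max component reliability = 0.7400.
Difference = 0.7203 − 0.7400 = -0.020.

-0.020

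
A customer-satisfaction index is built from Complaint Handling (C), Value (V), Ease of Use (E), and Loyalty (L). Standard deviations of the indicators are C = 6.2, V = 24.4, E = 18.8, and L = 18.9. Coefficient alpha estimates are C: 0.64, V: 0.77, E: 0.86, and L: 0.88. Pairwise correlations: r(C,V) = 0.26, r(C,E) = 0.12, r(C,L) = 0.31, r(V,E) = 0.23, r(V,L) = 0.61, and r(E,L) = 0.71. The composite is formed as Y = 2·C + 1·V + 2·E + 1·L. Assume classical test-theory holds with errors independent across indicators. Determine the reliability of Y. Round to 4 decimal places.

0.9121

Var(Y) = 2²·6.2² + 24.4² + 2²·18.8² + 18.9² + 2·[2·6.2·24.4·0.26 + 4·6.2·18.8·0.12 + 2·6.2·18.9·0.31 + 2·24.4·18.8·0.23 + 24.4·18.9·0.61 + 2·18.8·18.9·0.71] = 2520.09 + 2408.28 = 4928.37.
Because errors are independent across components, Cov(Tᵢ,Tⱼ) = Cov(Xᵢ,Xⱼ); the off-diagonal part of the true-score variance is the same as above.
True-score variance = [2²·6.2²·0.64 + 24.4²·0.77 + 2²·18.8²·0.86 + 18.9²·0.88] + 2408.28 = 2087.01 + 2408.28 = 4495.29.
Reliability = 4495.29 / 4928.37 = 0.9121.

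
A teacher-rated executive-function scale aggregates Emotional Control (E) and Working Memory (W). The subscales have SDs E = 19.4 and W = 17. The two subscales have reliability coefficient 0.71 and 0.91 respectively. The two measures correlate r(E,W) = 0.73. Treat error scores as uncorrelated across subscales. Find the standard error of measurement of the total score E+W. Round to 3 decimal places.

Var(total) = 665.36 + 481.508 = 1146.87.
True-score variance = 530.206 + 481.508 = 1011.71, so reliability = 0.8822.
Error variance = 1146.87 − 1011.71 = 135.154; SEM = √135.154 = 11.626.

11.626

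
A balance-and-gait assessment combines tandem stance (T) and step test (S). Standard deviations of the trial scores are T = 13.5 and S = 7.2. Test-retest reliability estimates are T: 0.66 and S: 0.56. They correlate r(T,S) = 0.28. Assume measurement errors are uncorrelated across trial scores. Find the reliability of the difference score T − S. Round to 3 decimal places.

0.528

Var(T−S) = 13.5² + 7.2² − 2·13.5·7.2·0.28 = 234.09 − 54.432 = 179.658.
Because errors are independent across components, Cov(Tᵢ,Tⱼ) = Cov(Xᵢ,Xⱼ); the off-diagonal part of the true-score variance is the same as above.
True-score variance = [13.5²·0.66 + 7.2²·0.56] − 54.432 = 149.315 − 54.432 = 94.8834.
Reliability = 94.8834 / 179.658 = 0.528.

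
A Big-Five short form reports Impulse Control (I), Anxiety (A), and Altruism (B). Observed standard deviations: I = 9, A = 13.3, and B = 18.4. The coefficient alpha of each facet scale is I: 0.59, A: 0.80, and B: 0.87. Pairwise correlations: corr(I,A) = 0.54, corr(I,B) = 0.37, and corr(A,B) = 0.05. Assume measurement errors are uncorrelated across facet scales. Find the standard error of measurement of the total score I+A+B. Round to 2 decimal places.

10.61

Var(total) = 596.45 + 276.292 = 872.742.
True-score variance = 483.849 + 276.292 = 760.141, so reliability = 0.8710.
Error variance = 872.742 − 760.141 = 112.601; SEM = √112.601 = 10.61.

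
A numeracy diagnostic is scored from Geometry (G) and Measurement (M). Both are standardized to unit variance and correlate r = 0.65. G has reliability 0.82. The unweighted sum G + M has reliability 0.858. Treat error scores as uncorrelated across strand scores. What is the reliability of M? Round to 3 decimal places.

Var(G+M) = 2 + 2·0.65 = 3.300.
True-score variance = ρ_G + ρ_M + 2·0.65, so 0.858 = (0.82 + ρ_M + 1.30) / 3.300.
ρ_M = 0.858·3.300 − 0.82 − 1.30 = 0.711.

0.711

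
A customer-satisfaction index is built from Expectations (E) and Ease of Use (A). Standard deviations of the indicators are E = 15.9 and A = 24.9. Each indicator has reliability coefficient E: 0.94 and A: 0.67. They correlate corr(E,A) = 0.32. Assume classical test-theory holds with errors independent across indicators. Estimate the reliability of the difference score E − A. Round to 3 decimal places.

0.645

Var(E−A) = 15.9² + 24.9² − 2·15.9·24.9·0.32 = 872.82 − 253.382 = 619.438.
With uncorrelated errors the cross-covariances are all true-score covariance, so they carry over unchanged; only the diagonal terms shrink to ρᵢσᵢ².
True-score variance = [15.9²·0.94 + 24.9²·0.67] − 253.382 = 653.048 − 253.382 = 399.666.
Reliability = 399.666 / 619.438 = 0.645.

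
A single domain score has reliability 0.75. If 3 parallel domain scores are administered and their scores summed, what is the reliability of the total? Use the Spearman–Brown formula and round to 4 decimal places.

ρ_k = kρ / (1 + (k−1)ρ) = 3·0.75 / (1 + 2·0.75) = 2.250 / 2.500 = 0.9000.

0.9000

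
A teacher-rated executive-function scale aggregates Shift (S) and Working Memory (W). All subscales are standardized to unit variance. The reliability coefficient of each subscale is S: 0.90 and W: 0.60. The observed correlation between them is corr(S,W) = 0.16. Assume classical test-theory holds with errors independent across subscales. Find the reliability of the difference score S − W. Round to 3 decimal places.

Var(S−W) = 1 + 1 − 2·0.16 = 2 − 0.32 = 1.68.
Under uncorrelated errors the observed covariances equal the true-score covariances, so only the own-variance terms attenuate.
True-score variance = [0.90 + 0.60] − 0.32 = 1.5 − 0.32 = 1.18.
Reliability = 1.18 / 1.68 = 0.702.

0.702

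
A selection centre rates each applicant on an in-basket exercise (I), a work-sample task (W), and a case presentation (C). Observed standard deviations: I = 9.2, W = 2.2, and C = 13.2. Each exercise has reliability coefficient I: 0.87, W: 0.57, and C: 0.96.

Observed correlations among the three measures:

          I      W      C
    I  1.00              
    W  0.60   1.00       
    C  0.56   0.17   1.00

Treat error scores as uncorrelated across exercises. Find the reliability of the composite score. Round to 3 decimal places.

Var(I+W+C) = 9.2² + 2.2² + 13.2² + 2·[9.2·2.2·0.60 + 9.2·13.2·0.56 + 2.2·13.2·0.17] = 263.72 + 170.174 = 433.894.
Under uncorrelated errors the observed covariances equal the true-score covariances, so only the own-variance terms attenuate.
True-score variance = [9.2²·0.87 + 2.2²·0.57 + 13.2²·0.96] + 170.174 = 243.666 + 170.174 = 413.84.
Reliability = 413.84 / 433.894 = 0.954.

0.954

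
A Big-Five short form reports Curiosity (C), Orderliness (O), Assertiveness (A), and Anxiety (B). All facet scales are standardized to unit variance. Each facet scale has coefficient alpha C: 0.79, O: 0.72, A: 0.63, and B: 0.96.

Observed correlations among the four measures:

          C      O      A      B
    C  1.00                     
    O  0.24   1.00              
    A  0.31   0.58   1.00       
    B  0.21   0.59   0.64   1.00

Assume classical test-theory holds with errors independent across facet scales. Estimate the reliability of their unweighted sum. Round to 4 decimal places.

Var(C+O+A+B) = 4 + 2·[0.24 + 0.31 + 0.21 + 0.58 + 0.59 + 0.64] = 4 + 5.14 = 9.14.
With uncorrelated errors the cross-covariances are all true-score covariance, so they carry over unchanged; only the diagonal terms shrink to ρᵢσᵢ².
True-score variance = [0.79 + 0.72 + 0.63 + 0.96] + 5.14 = 3.1 + 5.14 = 8.24.
Reliability = 8.24 / 9.14 = 0.9015.

0.9015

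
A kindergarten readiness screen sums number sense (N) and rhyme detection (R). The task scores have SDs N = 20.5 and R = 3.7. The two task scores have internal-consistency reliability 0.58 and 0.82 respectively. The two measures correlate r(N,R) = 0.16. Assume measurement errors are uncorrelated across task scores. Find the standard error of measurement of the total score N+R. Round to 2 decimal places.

13.38

Var(total) = 433.94 + 24.272 = 458.212.
True-score variance = 254.971 + 24.272 = 279.243, so reliability = 0.6094.
Error variance = 458.212 − 279.243 = 178.969; SEM = √178.969 = 13.38.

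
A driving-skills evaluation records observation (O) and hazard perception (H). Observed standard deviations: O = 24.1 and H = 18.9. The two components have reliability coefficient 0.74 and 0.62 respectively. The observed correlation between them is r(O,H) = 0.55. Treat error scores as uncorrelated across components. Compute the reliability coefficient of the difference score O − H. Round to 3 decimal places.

Var(O−H) = 24.1² + 18.9² − 2·24.1·18.9·0.55 = 938.02 − 501.039 = 436.981.
With uncorrelated errors the cross-covariances are all true-score covariance, so they carry over unchanged; only the diagonal terms shrink to ρᵢσᵢ².
True-score variance = [24.1²·0.74 + 18.9²·0.62] − 501.039 = 651.27 − 501.039 = 150.231.
Reliability = 150.231 / 436.981 = 0.344.

0.344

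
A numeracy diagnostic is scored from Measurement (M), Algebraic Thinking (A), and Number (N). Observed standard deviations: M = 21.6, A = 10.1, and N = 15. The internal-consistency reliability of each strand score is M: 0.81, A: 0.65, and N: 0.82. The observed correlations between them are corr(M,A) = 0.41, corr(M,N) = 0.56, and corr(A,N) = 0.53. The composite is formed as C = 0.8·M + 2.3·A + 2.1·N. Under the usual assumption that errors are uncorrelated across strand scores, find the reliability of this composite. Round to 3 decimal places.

0.880

Var(C) = 0.8²·21.6² + 2.3²·10.1² + 2.1²·15² + 2·[1.84·21.6·10.1·0.41 + 1.68·21.6·15·0.56 + 4.83·10.1·15·0.53] = 1830.48 + 1714.45 = 3544.93.
Because errors are independent across components, Cov(Tᵢ,Tⱼ) = Cov(Xᵢ,Xⱼ); the off-diagonal part of the true-score variance is the same as above.
True-score variance = [0.8²·21.6²·0.81 + 2.3²·10.1²·0.65 + 2.1²·15²·0.82] + 1714.45 = 1406.27 + 1714.45 = 3120.72.
Reliability = 3120.72 / 3544.93 = 0.880.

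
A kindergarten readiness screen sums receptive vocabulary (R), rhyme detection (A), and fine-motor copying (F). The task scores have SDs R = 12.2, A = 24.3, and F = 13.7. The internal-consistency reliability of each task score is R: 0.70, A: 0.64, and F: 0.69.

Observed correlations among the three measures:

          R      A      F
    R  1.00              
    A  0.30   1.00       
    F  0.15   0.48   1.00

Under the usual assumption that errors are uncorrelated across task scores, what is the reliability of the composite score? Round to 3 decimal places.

0.786

Var(R+A+F) = 12.2² + 24.3² + 13.7² + 2·[12.2·24.3·0.30 + 12.2·13.7·0.15 + 24.3·13.7·0.48] = 927.02 + 547.612 = 1474.63.
Because errors are independent across components, Cov(Tᵢ,Tⱼ) = Cov(Xᵢ,Xⱼ); the off-diagonal part of the true-score variance is the same as above.
True-score variance = [12.2²·0.70 + 24.3²·0.64 + 13.7²·0.69] + 547.612 = 611.608 + 547.612 = 1159.22.
Reliability = 1159.22 / 1474.63 = 0.786.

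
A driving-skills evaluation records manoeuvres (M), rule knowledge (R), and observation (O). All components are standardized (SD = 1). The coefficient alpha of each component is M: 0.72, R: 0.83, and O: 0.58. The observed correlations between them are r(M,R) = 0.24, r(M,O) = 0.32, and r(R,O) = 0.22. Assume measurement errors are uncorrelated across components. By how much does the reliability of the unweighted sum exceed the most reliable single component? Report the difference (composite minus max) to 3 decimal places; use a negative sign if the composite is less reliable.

-0.021

Var(sum) = 3 + 1.56 = 4.56; true-score variance = 2.13 + 1.56 = 3.69; composite reliability = 0.8092.
Max component reliability = 0.8300.
Difference = 0.8092 − 0.8300 = -0.021.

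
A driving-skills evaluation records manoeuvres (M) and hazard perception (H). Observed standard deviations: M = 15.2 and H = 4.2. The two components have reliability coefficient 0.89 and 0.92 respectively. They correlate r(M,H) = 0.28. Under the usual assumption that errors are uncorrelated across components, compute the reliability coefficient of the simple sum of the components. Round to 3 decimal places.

0.906

Var(M+H) = 15.2² + 4.2² + 2·[15.2·4.2·0.28] = 248.68 + 35.7504 = 284.43.
With uncorrelated errors the cross-covariances are all true-score covariance, so they carry over unchanged; only the diagonal terms shrink to ρᵢσᵢ².
True-score variance = [15.2²·0.89 + 4.2²·0.92] + 35.7504 = 221.854 + 35.7504 = 257.605.
Reliability = 257.605 / 284.43 = 0.906.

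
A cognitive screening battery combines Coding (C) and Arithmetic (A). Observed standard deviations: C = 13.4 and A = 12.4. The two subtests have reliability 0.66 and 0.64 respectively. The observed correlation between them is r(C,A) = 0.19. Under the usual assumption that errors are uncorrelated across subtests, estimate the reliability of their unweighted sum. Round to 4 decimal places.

Var(C+A) = 13.4² + 12.4² + 2·[13.4·12.4·0.19] = 333.32 + 63.1408 = 396.461.
With uncorrelated errors the cross-covariances are all true-score covariance, so they carry over unchanged; only the diagonal terms shrink to ρᵢσᵢ².
True-score variance = [13.4²·0.66 + 12.4²·0.64] + 63.1408 = 216.916 + 63.1408 = 280.057.
Reliability = 280.057 / 396.461 = 0.7064.

0.7064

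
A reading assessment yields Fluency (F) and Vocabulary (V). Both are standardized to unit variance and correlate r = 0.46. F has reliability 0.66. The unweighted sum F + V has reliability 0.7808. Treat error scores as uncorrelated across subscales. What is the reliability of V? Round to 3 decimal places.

Var(F+V) = 2 + 2·0.46 = 2.920.
True-score variance = ρ_F + ρ_V + 2·0.46, so 0.7808 = (0.66 + ρ_V + 0.92) / 2.920.
ρ_V = 0.7808·2.920 − 0.66 − 0.92 = 0.700.

0.700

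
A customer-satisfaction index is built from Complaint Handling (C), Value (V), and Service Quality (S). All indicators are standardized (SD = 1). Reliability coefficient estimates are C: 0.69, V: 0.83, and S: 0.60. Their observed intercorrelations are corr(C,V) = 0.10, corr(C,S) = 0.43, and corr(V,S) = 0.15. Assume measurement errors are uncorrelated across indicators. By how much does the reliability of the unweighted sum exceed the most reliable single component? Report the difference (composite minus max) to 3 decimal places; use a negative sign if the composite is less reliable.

-0.032

Var(sum) = 3 + 1.36 = 4.36; true-score variance = 2.12 + 1.36 = 3.48; composite reliability = 0.7982.
Max component reliability = 0.8300.
Difference = 0.7982 − 0.8300 = -0.032.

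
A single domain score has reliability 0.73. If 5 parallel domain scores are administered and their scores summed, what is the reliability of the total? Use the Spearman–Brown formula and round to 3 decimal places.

0.931

ρ_k = kρ / (1 + (k−1)ρ) = 5·0.73 / (1 + 4·0.73) = 3.650 / 3.920 = 0.931.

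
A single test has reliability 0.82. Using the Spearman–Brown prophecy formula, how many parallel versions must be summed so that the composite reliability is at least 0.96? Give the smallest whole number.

6

k ≥ ρ*(1−ρ₁)/(ρ₁(1−ρ*)) = 0.96·0.18 / (0.82·0.04) = 5.268.
Smallest integer k = 6.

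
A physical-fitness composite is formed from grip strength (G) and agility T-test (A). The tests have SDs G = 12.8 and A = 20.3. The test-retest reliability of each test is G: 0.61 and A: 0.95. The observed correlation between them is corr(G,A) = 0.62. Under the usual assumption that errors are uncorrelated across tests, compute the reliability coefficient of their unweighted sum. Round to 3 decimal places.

Var(G+A) = 12.8² + 20.3² + 2·[12.8·20.3·0.62] = 575.93 + 322.202 = 898.132.
Under uncorrelated errors the observed covariances equal the true-score covariances, so only the own-variance terms attenuate.
True-score variance = [12.8²·0.61 + 20.3²·0.95] + 322.202 = 491.428 + 322.202 = 813.63.
Reliability = 813.63 / 898.132 = 0.906.

0.906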